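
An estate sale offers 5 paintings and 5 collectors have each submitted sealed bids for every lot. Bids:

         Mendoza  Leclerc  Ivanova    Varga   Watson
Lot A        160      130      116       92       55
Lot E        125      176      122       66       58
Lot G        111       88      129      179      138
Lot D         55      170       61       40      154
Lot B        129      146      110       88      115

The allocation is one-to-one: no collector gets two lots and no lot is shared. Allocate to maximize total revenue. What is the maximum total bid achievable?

Max total: $779

Optimal: Mendoza→Lot A ($160), Leclerc→Lot E ($176), Ivanova→Lot B ($110), Varga→Lot G ($179), Watson→Lot D ($154) — total 160+176+110+179+154 = $779.
Row-greedy (each collector in turn takes its best remaining lot) gives $707, worse by 72.
Checked against all permutations: $779 is optimal.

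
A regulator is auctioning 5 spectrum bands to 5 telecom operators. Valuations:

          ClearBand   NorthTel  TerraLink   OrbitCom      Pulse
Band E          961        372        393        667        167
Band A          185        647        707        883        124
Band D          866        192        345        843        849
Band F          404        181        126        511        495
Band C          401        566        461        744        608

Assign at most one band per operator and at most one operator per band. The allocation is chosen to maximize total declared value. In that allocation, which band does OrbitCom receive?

Optimal: ClearBand→Band E ($961M), NorthTel→Band C ($566M), TerraLink→Band A ($707M), OrbitCom→Band F ($511M), Pulse→Band D ($849M) — total 961+566+707+511+849 = $3594M.
Column-greedy (each band in turn goes to its best remaining operator) gives $3335M, worse by 259.
Next-best assignment: ClearBand→Band E, NorthTel→Band C, TerraLink→Band A, OrbitCom→Band D, Pulse→Band F = $3572M.
Swapping ClearBand↔OrbitCom (ClearBand→Band F $404M, OrbitCom→Band E $667M) loses 401.
Checked against all permutations: $3594M is optimal.
OrbitCom's own top band is Band A ($883M), but forcing OrbitCom→Band A and reassigning the rest optimally gives only $3385M — worse by 209.

OrbitCom receives Band F.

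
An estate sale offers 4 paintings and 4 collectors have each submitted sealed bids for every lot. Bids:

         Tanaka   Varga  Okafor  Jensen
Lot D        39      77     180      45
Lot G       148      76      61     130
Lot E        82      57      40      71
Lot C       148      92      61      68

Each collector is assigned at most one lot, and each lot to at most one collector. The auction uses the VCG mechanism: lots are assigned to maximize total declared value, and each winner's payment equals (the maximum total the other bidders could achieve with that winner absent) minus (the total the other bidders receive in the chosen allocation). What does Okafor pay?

Efficient allocation: Tanaka→Lot C ($148), Varga→Lot E ($57), Okafor→Lot D ($180), Jensen→Lot G ($130); total welfare W = $515.
Okafor receives Lot D at value $180, so the others get W − 180 = $335.
Without Okafor: best allocation of the remaining 3 bidders over all 4 lots is Tanaka→Lot C ($148), Varga→Lot D ($77), Jensen→Lot G ($130), total $355.
VCG payment = (others' best without Okafor) − (others' welfare with Okafor) = 355 − 335 = $20.

Okafor pays $20.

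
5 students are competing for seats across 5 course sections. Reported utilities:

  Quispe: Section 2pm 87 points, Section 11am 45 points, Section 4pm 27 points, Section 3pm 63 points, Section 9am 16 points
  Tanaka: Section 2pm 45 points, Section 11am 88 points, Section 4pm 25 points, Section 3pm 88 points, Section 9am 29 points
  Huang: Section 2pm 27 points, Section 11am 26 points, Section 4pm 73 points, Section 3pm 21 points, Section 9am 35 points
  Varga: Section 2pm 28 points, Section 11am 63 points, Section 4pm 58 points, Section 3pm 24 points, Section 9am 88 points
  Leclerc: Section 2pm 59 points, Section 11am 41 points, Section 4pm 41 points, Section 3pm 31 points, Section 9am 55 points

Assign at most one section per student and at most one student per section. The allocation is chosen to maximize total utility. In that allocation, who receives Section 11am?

This is a one-to-one assignment (maximum-weight bipartite matching).
Optimal: Quispe→Section 2pm (87 points), Tanaka→Section 3pm (88 points), Huang→Section 4pm (73 points), Varga→Section 9am (88 points), Leclerc→Section 11am (41 points) — total 87+88+73+88+41 = 377 points.
Column-greedy (each section in turn goes to its best remaining student) gives 367 points, worse by 10.
Next-best assignment: Quispe→Section 3pm, Tanaka→Section 11am, Huang→Section 4pm, Varga→Section 9am, Leclerc→Section 2pm = 371 points.
Swapping Quispe↔Leclerc (Quispe→Section 11am 45 points, Leclerc→Section 2pm 59 points) loses 24.
No other one-to-one assignment exceeds 377 points.
Leclerc's own top section is Section 2pm (59 points), but forcing Leclerc→Section 2pm and reassigning the rest optimally gives only 371 points — worse by 6.

Leclerc receives Section 11am.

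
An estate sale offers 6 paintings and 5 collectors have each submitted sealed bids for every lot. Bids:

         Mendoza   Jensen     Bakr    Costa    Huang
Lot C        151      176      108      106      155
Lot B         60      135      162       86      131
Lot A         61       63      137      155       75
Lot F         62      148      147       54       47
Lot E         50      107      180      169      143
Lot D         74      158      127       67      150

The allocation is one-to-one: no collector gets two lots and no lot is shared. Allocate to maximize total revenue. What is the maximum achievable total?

Max total: $784

Optimal: Mendoza→Lot C ($151), Jensen→Lot F ($148), Bakr→Lot E ($180), Costa→Lot A ($155), Huang→Lot D ($150) — total 151+148+180+155+150 = $784.
Row-greedy (each collector in turn takes its best remaining lot) gives $775, worse by 9.
Swapping Huang↔Jensen (Huang→Lot F $47, Jensen→Lot D $158) loses 93.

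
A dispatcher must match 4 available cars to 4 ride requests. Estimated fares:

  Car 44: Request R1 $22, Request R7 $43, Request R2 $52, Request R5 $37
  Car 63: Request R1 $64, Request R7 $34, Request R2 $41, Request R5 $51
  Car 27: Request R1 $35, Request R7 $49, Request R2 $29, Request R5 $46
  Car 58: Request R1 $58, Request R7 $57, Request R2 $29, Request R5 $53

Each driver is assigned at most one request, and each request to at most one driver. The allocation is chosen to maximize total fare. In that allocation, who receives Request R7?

Car 58 receives Request R7.

Optimal: Car 44→Request R2 ($52), Car 63→Request R1 ($64), Car 27→Request R5 ($46), Car 58→Request R7 ($57) — total 52+64+46+57 = $219.
Row-greedy (each driver in turn takes its best remaining request) gives $218, worse by 1.
Next-best assignment: Car 44→Request R2, Car 63→Request R1, Car 27→Request R7, Car 58→Request R5 = $218.
Swapping Car 58↔Car 44 (Car 58→Request R2 $29, Car 44→Request R7 $43) loses 37.
Car 58's own top request is Request R1 ($58), but forcing Car 58→Request R1 and reassigning the rest optimally gives only $210 — worse by 9.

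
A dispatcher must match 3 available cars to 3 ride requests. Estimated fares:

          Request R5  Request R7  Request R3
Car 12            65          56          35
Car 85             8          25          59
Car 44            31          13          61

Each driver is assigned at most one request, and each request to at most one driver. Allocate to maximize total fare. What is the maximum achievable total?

Max total: $151

Optimal: Car 12→Request R5 ($65), Car 85→Request R7 ($25), Car 44→Request R3 ($61) — total 65+25+61 = $151.
Row-greedy (each driver in turn takes its best remaining request) gives $137, worse by 14.
Next-best assignment: Car 12→Request R7, Car 85→Request R3, Car 44→Request R5 = $146.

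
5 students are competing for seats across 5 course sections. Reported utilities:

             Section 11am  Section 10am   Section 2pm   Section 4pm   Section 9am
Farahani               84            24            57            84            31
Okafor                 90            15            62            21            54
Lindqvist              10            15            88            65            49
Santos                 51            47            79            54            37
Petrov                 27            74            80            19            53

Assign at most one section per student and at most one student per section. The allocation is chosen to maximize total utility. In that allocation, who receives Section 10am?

Optimal: Farahani→Section 4pm (84 points), Okafor→Section 11am (90 points), Lindqvist→Section 9am (49 points), Santos→Section 2pm (79 points), Petrov→Section 10am (74 points) — total 84+90+49+79+74 = 376 points.
Max-entry greedy (repeatedly take the single best remaining cell) gives 373 points, worse by 3.
Petrov's own top section is Section 2pm (80 points), but forcing Petrov→Section 2pm and reassigning the rest optimally gives only 350 points — worse by 26.

Petrov receives Section 10am.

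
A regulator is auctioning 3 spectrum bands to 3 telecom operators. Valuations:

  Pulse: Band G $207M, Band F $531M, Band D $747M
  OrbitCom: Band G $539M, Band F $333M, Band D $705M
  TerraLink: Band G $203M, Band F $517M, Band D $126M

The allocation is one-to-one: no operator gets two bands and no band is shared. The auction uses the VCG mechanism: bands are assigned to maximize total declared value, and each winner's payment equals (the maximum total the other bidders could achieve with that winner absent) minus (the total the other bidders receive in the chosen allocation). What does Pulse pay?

Efficient allocation: Pulse→Band D ($747M), OrbitCom→Band G ($539M), TerraLink→Band F ($517M); total welfare W = $1803M.
Pulse receives Band D at value $747M, so the others get W − 747 = $1056M.
Without Pulse: best allocation of the remaining 2 bidders over all 3 bands is OrbitCom→Band D ($705M), TerraLink→Band F ($517M), total $1222M.
VCG payment = (others' best without Pulse) − (others' welfare with Pulse) = 1222 − 1056 = $166M.

Pulse pays $166M.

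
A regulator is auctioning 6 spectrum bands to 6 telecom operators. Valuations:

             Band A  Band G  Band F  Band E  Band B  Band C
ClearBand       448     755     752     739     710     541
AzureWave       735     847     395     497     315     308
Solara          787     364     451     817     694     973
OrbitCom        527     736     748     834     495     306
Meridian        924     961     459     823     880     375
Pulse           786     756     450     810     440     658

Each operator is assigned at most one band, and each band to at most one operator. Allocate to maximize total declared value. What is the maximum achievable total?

Optimal: ClearBand→Band F ($752M), AzureWave→Band G ($847M), Solara→Band C ($973M), OrbitCom→Band E ($834M), Meridian→Band B ($880M), Pulse→Band A ($786M) — total 752+847+973+834+880+786 = $5072M.
Max-entry greedy (repeatedly take the single best remaining cell) gives $4621M, worse by 451.
Next-best assignment: ClearBand→Band B, AzureWave→Band G, Solara→Band C, OrbitCom→Band F, Meridian→Band A, Pulse→Band E = $5012M.
Swapping OrbitCom↔ClearBand (OrbitCom→Band F $748M, ClearBand→Band E $739M) loses 99.

Max total: $5072M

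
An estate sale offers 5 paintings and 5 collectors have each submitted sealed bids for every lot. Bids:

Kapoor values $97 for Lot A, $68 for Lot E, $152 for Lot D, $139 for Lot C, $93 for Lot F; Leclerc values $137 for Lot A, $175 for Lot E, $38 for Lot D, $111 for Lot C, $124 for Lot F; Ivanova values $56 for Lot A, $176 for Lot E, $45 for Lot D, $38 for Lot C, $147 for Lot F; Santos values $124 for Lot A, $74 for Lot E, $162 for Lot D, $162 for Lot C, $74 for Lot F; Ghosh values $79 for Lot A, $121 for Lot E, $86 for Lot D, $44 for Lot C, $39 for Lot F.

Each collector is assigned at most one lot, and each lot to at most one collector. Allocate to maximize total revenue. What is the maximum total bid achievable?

Optimal: Kapoor→Lot D ($152), Leclerc→Lot A ($137), Ivanova→Lot F ($147), Santos→Lot C ($162), Ghosh→Lot E ($121) — total 152+137+147+162+121 = $719.
No other one-to-one assignment exceeds $719.

Maximum total: $719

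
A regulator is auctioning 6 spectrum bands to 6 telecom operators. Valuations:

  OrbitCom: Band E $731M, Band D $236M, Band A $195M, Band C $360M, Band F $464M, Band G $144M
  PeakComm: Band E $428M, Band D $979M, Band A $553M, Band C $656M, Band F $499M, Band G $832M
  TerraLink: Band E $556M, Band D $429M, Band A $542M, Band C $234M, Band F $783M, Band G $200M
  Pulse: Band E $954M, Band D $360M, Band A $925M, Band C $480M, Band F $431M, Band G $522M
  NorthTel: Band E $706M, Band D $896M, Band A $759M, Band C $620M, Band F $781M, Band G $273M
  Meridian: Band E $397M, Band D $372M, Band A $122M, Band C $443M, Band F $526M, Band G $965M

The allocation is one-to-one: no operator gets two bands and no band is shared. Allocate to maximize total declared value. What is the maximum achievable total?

This is the linear assignment problem.
Optimal: OrbitCom→Band E ($731M), PeakComm→Band D ($979M), TerraLink→Band F ($783M), Pulse→Band A ($925M), NorthTel→Band C ($620M), Meridian→Band G ($965M) — total 731+979+783+925+620+965 = $5003M.
Swapping Pulse↔NorthTel (Pulse→Band C $480M, NorthTel→Band A $759M) loses 306.
No other one-to-one assignment exceeds $5003M.

Maximum total: $5003M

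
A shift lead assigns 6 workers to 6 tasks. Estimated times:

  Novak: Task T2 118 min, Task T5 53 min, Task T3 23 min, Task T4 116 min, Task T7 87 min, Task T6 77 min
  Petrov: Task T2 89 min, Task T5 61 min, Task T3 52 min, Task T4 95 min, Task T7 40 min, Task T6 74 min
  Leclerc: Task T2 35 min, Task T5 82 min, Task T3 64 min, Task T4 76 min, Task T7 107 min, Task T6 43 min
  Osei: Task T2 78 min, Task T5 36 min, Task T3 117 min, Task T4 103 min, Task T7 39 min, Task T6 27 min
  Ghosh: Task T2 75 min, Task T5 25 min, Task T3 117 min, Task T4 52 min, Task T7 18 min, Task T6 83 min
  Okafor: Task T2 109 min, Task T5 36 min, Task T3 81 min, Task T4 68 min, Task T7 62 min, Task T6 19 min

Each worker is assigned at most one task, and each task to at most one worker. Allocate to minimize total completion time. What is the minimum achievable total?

Optimal: Novak→Task T3 (23 min), Petrov→Task T7 (40 min), Leclerc→Task T2 (35 min), Osei→Task T5 (36 min), Ghosh→Task T4 (52 min), Okafor→Task T6 (19 min) — total 23+40+35+36+52+19 = 205 min.
Min-entry greedy (repeatedly take the single cheapest remaining cell) gives 226 min, worse by 21.
Every other assignment is strictly worse.

Minimum total: 205 min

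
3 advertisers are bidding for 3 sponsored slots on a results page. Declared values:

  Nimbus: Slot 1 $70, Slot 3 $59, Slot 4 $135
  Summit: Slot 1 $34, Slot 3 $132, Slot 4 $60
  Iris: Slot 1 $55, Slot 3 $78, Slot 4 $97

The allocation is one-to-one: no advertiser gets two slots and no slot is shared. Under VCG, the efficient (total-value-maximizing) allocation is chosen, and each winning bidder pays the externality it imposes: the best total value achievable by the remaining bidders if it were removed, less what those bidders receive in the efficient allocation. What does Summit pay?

Summit pays $23.

Efficient allocation: Nimbus→Slot 4 ($135), Summit→Slot 3 ($132), Iris→Slot 1 ($55); total welfare W = $322.
Summit receives Slot 3 at value $132, so the others get W − 132 = $190.
Without Summit: best allocation of the remaining 2 bidders over all 3 slots is Nimbus→Slot 4 ($135), Iris→Slot 3 ($78), total $213.
VCG payment = (others' best without Summit) − (others' welfare with Summit) = 213 − 190 = $23.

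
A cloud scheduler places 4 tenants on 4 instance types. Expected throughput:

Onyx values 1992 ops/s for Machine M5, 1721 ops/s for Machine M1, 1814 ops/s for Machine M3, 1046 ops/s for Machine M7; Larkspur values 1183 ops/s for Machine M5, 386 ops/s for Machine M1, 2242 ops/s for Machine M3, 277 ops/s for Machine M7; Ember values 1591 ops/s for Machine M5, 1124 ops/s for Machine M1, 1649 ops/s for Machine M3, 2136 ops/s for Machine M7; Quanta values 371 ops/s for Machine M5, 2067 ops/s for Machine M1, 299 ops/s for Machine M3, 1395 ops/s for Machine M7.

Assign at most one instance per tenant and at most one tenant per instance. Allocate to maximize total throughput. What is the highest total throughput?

Max total: 8437 ops/s

This is a one-to-one assignment (maximum-weight bipartite matching).
Optimal: Onyx→Machine M5 (1992 ops/s), Larkspur→Machine M3 (2242 ops/s), Ember→Machine M7 (2136 ops/s), Quanta→Machine M1 (2067 ops/s) — total 1992+2242+2136+2067 = 8437 ops/s.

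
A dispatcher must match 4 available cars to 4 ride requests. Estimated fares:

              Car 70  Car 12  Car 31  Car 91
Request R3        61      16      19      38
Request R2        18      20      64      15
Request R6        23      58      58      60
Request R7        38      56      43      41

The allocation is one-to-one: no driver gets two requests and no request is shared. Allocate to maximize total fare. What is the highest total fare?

Optimal: Car 70→Request R3 ($61), Car 12→Request R7 ($56), Car 31→Request R2 ($64), Car 91→Request R6 ($60) — total 61+56+64+60 = $241.
Row-greedy (each driver in turn takes its best remaining request) gives $224, worse by 17.

Max total: $241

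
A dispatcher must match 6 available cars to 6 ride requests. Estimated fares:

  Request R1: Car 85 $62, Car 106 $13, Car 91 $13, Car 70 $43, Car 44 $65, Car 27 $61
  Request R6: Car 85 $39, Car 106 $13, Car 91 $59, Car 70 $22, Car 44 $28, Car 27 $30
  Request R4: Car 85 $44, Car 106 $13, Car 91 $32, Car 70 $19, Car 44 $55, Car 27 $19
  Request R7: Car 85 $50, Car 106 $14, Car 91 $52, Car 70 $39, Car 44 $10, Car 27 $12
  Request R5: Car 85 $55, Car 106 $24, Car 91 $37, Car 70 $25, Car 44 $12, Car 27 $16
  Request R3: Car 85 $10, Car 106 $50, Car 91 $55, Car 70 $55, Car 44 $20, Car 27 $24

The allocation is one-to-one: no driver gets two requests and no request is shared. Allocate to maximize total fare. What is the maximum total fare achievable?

This is the linear assignment problem.
Optimal: Car 85→Request R5 ($55), Car 106→Request R3 ($50), Car 91→Request R6 ($59), Car 70→Request R7 ($39), Car 44→Request R4 ($55), Car 27→Request R1 ($61) — total 55+50+59+39+55+61 = $319.
Row-greedy (each driver in turn takes its best remaining request) gives $281, worse by 38.
Next-best assignment: Car 85→Request R7, Car 106→Request R5, Car 91→Request R6, Car 70→Request R3, Car 44→Request R4, Car 27→Request R1 = $304.

Max total: $319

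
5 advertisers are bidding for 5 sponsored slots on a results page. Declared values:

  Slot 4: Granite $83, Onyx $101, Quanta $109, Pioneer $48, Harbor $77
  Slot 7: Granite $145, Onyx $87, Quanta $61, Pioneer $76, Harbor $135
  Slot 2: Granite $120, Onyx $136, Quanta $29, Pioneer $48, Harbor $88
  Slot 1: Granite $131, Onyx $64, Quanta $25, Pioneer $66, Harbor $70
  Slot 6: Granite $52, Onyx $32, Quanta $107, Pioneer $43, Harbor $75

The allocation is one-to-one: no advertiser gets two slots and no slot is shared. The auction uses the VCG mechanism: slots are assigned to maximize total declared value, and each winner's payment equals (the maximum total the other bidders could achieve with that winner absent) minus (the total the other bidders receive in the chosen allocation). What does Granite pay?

Efficient allocation: Granite→Slot 1 ($131), Onyx→Slot 2 ($136), Quanta→Slot 6 ($107), Pioneer→Slot 4 ($48), Harbor→Slot 7 ($135); total welfare W = $557.
Granite receives Slot 1 at value $131, so the others get W − 131 = $426.
Without Granite: best allocation of the remaining 4 bidders over all 5 slots is Onyx→Slot 2 ($136), Quanta→Slot 4 ($109), Pioneer→Slot 1 ($66), Harbor→Slot 7 ($135), total $446.
VCG payment = (others' best without Granite) − (others' welfare with Granite) = 446 − 426 = $20.

Granite pays $20.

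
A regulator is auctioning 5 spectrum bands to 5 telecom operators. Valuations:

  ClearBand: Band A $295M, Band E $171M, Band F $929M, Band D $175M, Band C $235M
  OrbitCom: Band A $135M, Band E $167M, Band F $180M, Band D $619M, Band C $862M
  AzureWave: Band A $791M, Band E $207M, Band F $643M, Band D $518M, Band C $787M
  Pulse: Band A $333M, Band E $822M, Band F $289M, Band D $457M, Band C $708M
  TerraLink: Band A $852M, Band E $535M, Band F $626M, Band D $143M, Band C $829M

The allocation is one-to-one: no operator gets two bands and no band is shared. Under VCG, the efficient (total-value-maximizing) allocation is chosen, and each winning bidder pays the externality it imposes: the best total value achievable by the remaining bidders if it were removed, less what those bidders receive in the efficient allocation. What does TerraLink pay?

TerraLink pays $247M.

Efficient allocation: ClearBand→Band F ($929M), OrbitCom→Band D ($619M), AzureWave→Band C ($787M), Pulse→Band E ($822M), TerraLink→Band A ($852M); total welfare W = $4009M.
TerraLink receives Band A at value $852M, so the others get W − 852 = $3157M.
Without TerraLink: best allocation of the remaining 4 bidders over all 5 bands is ClearBand→Band F ($929M), OrbitCom→Band C ($862M), AzureWave→Band A ($791M), Pulse→Band E ($822M), total $3404M.
VCG payment = (others' best without TerraLink) − (others' welfare with TerraLink) = 3404 − 3157 = $247M.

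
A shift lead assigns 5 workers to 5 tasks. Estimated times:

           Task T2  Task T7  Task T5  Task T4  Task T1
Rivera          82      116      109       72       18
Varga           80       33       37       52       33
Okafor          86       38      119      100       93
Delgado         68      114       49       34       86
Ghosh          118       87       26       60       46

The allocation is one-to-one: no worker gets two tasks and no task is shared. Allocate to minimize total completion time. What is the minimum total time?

Optimal: Rivera→Task T1 (18 min), Varga→Task T2 (80 min), Okafor→Task T7 (38 min), Delgado→Task T4 (34 min), Ghosh→Task T5 (26 min) — total 18+80+38+34+26 = 196 min.
Min-entry greedy (repeatedly take the single cheapest remaining cell) gives 197 min, worse by 1.
Next-best assignment: Rivera→Task T1, Varga→Task T7, Okafor→Task T2, Delgado→Task T4, Ghosh→Task T5 = 197 min.
Swapping Varga↔Okafor (Varga→Task T7 33 min, Okafor→Task T2 86 min) adds 1.

Minimum total: 196 min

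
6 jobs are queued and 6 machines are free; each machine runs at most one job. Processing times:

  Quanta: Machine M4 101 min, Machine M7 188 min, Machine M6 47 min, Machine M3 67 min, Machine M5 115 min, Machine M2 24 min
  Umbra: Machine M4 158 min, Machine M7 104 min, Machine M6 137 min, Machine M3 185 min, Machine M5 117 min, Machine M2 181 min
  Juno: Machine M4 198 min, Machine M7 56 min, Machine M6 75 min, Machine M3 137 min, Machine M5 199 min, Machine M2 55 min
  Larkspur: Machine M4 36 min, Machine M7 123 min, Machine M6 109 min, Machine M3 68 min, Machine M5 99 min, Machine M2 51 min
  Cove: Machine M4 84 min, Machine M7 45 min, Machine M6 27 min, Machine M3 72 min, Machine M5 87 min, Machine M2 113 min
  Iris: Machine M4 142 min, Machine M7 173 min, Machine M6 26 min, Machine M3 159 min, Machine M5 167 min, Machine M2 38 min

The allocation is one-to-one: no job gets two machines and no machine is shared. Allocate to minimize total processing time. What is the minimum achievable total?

Optimal: Quanta→Machine M2 (24 min), Umbra→Machine M5 (117 min), Juno→Machine M7 (56 min), Larkspur→Machine M4 (36 min), Cove→Machine M3 (72 min), Iris→Machine M6 (26 min) — total 24+117+56+36+72+26 = 331 min.
Row-greedy (each job in turn takes its cheapest remaining machine) gives 478 min, worse by 147.
Next-best assignment: Quanta→Machine M3, Umbra→Machine M5, Juno→Machine M7, Larkspur→Machine M4, Cove→Machine M6, Iris→Machine M2 = 341 min.
Swapping Cove↔Quanta (Cove→Machine M2 113 min, Quanta→Machine M3 67 min) adds 84.

Minimum total: 331 min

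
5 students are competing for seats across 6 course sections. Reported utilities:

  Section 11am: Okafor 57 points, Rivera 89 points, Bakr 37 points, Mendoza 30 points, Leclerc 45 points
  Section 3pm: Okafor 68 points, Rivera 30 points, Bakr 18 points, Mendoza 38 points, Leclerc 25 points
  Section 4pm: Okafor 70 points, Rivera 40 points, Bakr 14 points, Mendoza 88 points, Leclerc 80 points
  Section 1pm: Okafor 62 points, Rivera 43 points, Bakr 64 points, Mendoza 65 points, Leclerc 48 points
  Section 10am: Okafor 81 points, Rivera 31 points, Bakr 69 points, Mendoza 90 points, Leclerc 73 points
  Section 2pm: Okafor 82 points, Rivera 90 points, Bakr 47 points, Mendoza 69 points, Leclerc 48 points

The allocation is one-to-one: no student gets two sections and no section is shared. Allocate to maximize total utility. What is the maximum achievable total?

Optimal: Okafor→Section 2pm (82 points), Rivera→Section 11am (89 points), Bakr→Section 1pm (64 points), Mendoza→Section 10am (90 points), Leclerc→Section 4pm (80 points) — total 82+89+64+90+80 = 405 points.
Column-greedy (each section in turn goes to its best remaining student) gives 382 points, worse by 23.
Swapping Leclerc↔Rivera (Leclerc→Section 11am 45 points, Rivera→Section 4pm 40 points) loses 84.
No other one-to-one assignment exceeds 405 points.

Max total: 405 points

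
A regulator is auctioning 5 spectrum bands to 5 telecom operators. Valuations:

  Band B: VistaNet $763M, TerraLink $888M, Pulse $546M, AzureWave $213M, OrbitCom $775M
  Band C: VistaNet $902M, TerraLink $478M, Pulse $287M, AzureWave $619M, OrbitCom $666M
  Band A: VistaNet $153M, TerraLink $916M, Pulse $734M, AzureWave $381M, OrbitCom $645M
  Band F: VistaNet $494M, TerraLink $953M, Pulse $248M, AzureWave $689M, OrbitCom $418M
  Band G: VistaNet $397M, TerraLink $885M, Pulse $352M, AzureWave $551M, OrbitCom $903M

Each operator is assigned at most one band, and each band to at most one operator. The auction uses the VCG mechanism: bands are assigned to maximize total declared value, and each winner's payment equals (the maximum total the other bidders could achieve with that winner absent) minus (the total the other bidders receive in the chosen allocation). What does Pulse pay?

Efficient allocation: VistaNet→Band C ($902M), TerraLink→Band B ($888M), Pulse→Band A ($734M), AzureWave→Band F ($689M), OrbitCom→Band G ($903M); total welfare W = $4116M.
Pulse receives Band A at value $734M, so the others get W − 734 = $3382M.
Without Pulse: best allocation of the remaining 4 bidders over all 5 bands is VistaNet→Band C ($902M), TerraLink→Band A ($916M), AzureWave→Band F ($689M), OrbitCom→Band G ($903M), total $3410M.
VCG payment = (others' best without Pulse) − (others' welfare with Pulse) = 3410 − 3382 = $28M.

Pulse pays $28M.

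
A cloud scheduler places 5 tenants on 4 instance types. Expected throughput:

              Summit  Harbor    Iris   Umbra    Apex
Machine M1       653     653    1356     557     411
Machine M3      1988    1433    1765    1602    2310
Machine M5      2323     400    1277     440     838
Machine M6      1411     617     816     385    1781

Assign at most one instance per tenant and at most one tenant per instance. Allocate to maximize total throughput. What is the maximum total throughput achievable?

This is a one-to-one assignment (maximum-weight bipartite matching).
Optimal: Iris→Machine M1 (1356 ops/s), Umbra→Machine M3 (1602 ops/s), Summit→Machine M5 (2323 ops/s), Apex→Machine M6 (1781 ops/s) — total 1356+1602+2323+1781 = 7062 ops/s.
Max-entry greedy (repeatedly take the single best remaining cell) gives 6606 ops/s, worse by 456.
Next-best assignment: Iris→Machine M1, Harbor→Machine M3, Summit→Machine M5, Apex→Machine M6 = 6893 ops/s.
No other one-to-one assignment exceeds 7062 ops/s.

Maximum total: 7062 ops/s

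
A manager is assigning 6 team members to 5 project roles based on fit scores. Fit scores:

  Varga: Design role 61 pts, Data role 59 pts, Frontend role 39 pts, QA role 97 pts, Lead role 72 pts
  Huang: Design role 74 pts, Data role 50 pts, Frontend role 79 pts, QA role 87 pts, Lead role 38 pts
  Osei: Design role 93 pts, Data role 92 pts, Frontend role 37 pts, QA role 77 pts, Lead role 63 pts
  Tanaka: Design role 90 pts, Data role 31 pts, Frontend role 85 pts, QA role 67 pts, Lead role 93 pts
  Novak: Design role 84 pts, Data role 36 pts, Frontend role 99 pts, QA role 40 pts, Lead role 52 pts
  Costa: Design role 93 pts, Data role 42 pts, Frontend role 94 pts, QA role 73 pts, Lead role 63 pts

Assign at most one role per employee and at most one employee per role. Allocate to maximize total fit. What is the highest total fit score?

Optimal: Costa→Design role (93 pts), Osei→Data role (92 pts), Novak→Frontend role (99 pts), Varga→QA role (97 pts), Tanaka→Lead role (93 pts) — total 93+92+99+97+93 = 474 pts.
Max-entry greedy (repeatedly take the single best remaining cell) gives 432 pts, worse by 42.
Next-best assignment: Costa→Design role, Osei→Data role, Novak→Frontend role, Huang→QA role, Tanaka→Lead role = 464 pts.

Max total: 474 pts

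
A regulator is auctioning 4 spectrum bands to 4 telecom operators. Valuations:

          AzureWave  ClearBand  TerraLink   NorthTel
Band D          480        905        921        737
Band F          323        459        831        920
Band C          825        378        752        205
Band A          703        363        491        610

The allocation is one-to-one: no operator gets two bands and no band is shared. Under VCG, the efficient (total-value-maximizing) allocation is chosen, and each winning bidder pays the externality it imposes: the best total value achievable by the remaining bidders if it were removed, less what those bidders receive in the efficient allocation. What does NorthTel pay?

NorthTel pays $201M.

Efficient allocation: AzureWave→Band A ($703M), ClearBand→Band D ($905M), TerraLink→Band C ($752M), NorthTel→Band F ($920M); total welfare W = $3280M.
NorthTel receives Band F at value $920M, so the others get W − 920 = $2360M.
Without NorthTel: best allocation of the remaining 3 bidders over all 4 bands is AzureWave→Band C ($825M), ClearBand→Band D ($905M), TerraLink→Band F ($831M), total $2561M.
VCG payment = (others' best without NorthTel) − (others' welfare with NorthTel) = 2561 − 2360 = $201M.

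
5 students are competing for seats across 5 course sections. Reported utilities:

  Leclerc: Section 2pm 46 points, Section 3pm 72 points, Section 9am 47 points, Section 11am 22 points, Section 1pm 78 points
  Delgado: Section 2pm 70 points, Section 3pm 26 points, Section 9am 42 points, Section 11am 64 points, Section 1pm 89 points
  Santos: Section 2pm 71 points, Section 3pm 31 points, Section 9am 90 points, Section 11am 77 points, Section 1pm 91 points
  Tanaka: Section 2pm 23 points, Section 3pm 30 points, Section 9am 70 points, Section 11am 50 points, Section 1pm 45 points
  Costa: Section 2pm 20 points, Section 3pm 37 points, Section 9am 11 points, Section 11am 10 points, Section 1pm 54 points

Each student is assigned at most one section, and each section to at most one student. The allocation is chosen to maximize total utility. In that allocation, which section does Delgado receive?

Delgado receives Section 2pm.

This is the linear assignment problem.
Optimal: Leclerc→Section 3pm (72 points), Delgado→Section 2pm (70 points), Santos→Section 11am (77 points), Tanaka→Section 9am (70 points), Costa→Section 1pm (54 points) — total 72+70+77+70+54 = 343 points.
Column-greedy (each section in turn goes to its best remaining student) gives 331 points, worse by 12.
No other one-to-one assignment exceeds 343 points.
Delgado's own top section is Section 1pm (89 points), but forcing Delgado→Section 1pm and reassigning the rest optimally gives only 328 points — worse by 15.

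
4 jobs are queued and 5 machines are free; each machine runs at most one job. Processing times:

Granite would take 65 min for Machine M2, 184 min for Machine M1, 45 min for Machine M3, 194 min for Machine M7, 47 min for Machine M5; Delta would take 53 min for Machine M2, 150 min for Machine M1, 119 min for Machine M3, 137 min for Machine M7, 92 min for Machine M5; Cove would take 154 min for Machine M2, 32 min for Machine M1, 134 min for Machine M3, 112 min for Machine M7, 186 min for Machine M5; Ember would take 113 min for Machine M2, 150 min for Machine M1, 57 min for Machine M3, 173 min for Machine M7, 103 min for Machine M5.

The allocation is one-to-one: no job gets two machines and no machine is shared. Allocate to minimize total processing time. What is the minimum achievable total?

Min total: 189 min

Optimal: Granite→Machine M5 (47 min), Delta→Machine M2 (53 min), Cove→Machine M1 (32 min), Ember→Machine M3 (57 min) — total 47+53+32+57 = 189 min.
Column-greedy (each machine in turn goes to its cheapest remaining job) gives 303 min, worse by 114.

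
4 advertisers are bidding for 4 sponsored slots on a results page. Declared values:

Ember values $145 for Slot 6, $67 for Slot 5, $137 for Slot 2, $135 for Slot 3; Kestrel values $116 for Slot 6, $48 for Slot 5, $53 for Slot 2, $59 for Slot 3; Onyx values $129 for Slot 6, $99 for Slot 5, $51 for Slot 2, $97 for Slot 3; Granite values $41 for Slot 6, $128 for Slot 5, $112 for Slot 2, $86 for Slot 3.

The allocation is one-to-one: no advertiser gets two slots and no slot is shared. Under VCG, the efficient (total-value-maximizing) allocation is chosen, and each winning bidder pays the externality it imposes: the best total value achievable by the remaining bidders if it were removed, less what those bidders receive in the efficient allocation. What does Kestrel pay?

Kestrel pays $32.

Efficient allocation: Ember→Slot 2 ($137), Kestrel→Slot 6 ($116), Onyx→Slot 3 ($97), Granite→Slot 5 ($128); total welfare W = $478.
Kestrel receives Slot 6 at value $116, so the others get W − 116 = $362.
Without Kestrel: best allocation of the remaining 3 bidders over all 4 slots is Ember→Slot 2 ($137), Onyx→Slot 6 ($129), Granite→Slot 5 ($128), total $394.
VCG payment = (others' best without Kestrel) − (others' welfare with Kestrel) = 394 − 362 = $32.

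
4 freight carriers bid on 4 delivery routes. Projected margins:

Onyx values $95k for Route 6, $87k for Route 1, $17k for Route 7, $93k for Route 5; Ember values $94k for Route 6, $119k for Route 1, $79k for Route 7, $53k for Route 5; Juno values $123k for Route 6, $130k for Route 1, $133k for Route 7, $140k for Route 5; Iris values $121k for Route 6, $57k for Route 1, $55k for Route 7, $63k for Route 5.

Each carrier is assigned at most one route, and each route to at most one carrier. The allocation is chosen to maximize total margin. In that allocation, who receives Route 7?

Optimal: Onyx→Route 5 ($93k), Ember→Route 1 ($119k), Juno→Route 7 ($133k), Iris→Route 6 ($121k) — total 93+119+133+121 = $466k.
Row-greedy (each carrier in turn takes its best remaining route) gives $409k, worse by 57.
Swapping Juno↔Onyx (Juno→Route 5 $140k, Onyx→Route 7 $17k) loses 69.
Juno's own top route is Route 5 ($140k), but forcing Juno→Route 5 and reassigning the rest optimally gives only $427k — worse by 39.

Juno receives Route 7.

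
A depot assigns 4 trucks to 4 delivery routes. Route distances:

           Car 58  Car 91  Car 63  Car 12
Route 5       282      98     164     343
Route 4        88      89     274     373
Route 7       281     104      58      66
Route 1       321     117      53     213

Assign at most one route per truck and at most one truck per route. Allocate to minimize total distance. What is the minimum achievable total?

Minimum total: 305 km

Treat this as an assignment problem: match each truck to one route.
Optimal: Car 58→Route 4 (88 km), Car 91→Route 5 (98 km), Car 63→Route 1 (53 km), Car 12→Route 7 (66 km) — total 88+98+53+66 = 305 km.
Next-best assignment: Car 58→Route 4, Car 91→Route 1, Car 63→Route 5, Car 12→Route 7 = 435 km.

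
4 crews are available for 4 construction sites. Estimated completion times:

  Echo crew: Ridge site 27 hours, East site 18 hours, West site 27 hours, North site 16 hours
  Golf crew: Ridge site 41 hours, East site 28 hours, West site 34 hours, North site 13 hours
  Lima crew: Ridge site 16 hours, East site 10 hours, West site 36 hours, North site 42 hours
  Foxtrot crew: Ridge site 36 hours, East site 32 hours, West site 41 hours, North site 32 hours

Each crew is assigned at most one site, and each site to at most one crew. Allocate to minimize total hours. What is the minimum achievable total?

Optimal: Echo crew→West site (27 hours), Golf crew→North site (13 hours), Lima crew→East site (10 hours), Foxtrot crew→Ridge site (36 hours) — total 27+13+10+36 = 86 hours.
Column-greedy (each site in turn goes to its cheapest remaining crew) gives 100 hours, worse by 14.
Next-best assignment: Echo crew→East site, Golf crew→North site, Lima crew→Ridge site, Foxtrot crew→West site = 88 hours.
No other one-to-one assignment undercuts 86 hours.

Minimum total: 86 hours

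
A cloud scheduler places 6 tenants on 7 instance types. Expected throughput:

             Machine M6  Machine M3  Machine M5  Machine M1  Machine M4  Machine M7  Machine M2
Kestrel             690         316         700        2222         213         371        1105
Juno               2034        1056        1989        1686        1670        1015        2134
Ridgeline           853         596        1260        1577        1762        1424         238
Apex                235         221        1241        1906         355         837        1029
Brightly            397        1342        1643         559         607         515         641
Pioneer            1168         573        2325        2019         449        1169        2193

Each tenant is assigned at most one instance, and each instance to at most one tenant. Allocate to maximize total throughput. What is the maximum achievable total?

Max total: 10794 ops/s

This is a one-to-one assignment (maximum-weight bipartite matching).
Optimal: Kestrel→Machine M1 (2222 ops/s), Juno→Machine M6 (2034 ops/s), Ridgeline→Machine M4 (1762 ops/s), Apex→Machine M5 (1241 ops/s), Brightly→Machine M3 (1342 ops/s), Pioneer→Machine M2 (2193 ops/s) — total 2222+2034+1762+1241+1342+2193 = 10794 ops/s.
Row-greedy (each tenant in turn takes its best remaining instance) gives 9870 ops/s, worse by 924.
Swapping Kestrel↔Apex (Kestrel→Machine M5 700 ops/s, Apex→Machine M1 1906 ops/s) loses 857.
No other one-to-one assignment exceeds 10794 ops/s.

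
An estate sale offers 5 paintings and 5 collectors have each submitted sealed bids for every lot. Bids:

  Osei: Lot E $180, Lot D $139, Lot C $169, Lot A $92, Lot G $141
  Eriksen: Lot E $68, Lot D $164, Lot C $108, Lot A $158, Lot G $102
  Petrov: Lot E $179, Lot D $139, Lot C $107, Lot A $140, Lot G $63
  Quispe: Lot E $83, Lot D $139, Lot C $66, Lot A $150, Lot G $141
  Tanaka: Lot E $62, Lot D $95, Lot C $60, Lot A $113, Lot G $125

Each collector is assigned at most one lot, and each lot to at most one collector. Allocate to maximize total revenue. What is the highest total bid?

Optimal: Osei→Lot C ($169), Eriksen→Lot D ($164), Petrov→Lot E ($179), Quispe→Lot A ($150), Tanaka→Lot G ($125) — total 169+164+179+150+125 = $787.

Max total: $787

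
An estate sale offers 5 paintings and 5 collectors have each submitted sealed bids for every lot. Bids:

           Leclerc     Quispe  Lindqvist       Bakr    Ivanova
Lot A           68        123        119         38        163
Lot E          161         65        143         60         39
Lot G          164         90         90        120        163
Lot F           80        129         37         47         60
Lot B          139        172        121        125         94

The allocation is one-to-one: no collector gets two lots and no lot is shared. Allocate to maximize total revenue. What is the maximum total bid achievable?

Optimal: Leclerc→Lot G ($164), Quispe→Lot F ($129), Lindqvist→Lot E ($143), Bakr→Lot B ($125), Ivanova→Lot A ($163) — total 164+129+143+125+163 = $724.
Max-entry greedy (repeatedly take the single best remaining cell) gives $689, worse by 35.
Swapping Lindqvist↔Leclerc (Lindqvist→Lot G $90, Leclerc→Lot E $161) loses 56.
Every other assignment is strictly worse.

Maximum total: $724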